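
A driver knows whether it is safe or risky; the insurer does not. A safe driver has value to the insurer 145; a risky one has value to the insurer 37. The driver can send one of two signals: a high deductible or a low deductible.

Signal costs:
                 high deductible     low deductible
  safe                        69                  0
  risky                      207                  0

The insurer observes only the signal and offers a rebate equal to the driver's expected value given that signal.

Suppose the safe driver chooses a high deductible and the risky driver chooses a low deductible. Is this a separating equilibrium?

Under separation the insurer infers type exactly: high deductible → safe (pays 145), low deductible → risky (pays 37).
Safe: high deductible gives 145 − 69 = 76; low deductible gives 37 − 0 = 37. No deviation. ✓
Risky: low deductible gives 37 − 0 = 37; high deductible gives 145 − 207 = -62. No deviation. ✓
Neither type gains from mimicking the other.

Yes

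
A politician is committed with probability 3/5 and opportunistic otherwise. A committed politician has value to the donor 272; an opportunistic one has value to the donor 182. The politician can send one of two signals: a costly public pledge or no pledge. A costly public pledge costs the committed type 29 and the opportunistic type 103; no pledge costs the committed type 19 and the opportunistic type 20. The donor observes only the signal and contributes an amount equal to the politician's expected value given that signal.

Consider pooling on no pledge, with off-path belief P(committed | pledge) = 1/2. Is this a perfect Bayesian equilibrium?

Yes

At the pooled signal (no pledge) the donor holds the prior 3/5 and pays 3/5·272 + 2/5·182 = 236. Off-path (pledge) belief 1/2 gives 1/2·272 + 1/2·182 = 227.
Committed: no pledge gives 236 − 19 = 217; pledge gives 227 − 29 = 198. Stays. ✓
Opportunistic: no pledge gives 236 − 20 = 216; pledge gives 227 − 103 = 124. Stays. ✓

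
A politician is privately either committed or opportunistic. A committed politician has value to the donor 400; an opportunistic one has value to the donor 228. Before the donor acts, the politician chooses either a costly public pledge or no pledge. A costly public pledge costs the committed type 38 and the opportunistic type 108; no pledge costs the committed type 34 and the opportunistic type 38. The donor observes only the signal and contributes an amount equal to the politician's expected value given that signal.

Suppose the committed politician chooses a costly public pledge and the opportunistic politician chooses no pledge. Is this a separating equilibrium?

Under separation the donor infers type exactly: pledge → committed (pays 400), no pledge → opportunistic (pays 228).
Committed: pledge gives 400 − 38 = 362; no pledge gives 228 − 34 = 194. No deviation. ✓
Opportunistic: no pledge gives 228 − 38 = 190; pledge gives 400 − 108 = 292. Would deviate. ✗

No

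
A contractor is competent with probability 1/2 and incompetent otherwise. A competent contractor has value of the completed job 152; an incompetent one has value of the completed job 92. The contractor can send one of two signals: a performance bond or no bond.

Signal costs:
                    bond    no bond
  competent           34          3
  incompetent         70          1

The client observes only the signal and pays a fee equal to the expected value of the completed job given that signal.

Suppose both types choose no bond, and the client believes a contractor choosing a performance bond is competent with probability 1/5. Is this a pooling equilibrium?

Yes

At the pooled signal (no bond) the client holds the prior 1/2 and pays 1/2·152 + 1/2·92 = 122. Off-path (bond) belief 1/5 gives 1/5·152 + 4/5·92 = 104.
Competent: no bond gives 122 − 3 = 119; bond gives 104 − 34 = 70. Stays. ✓
Incompetent: no bond gives 122 − 1 = 121; bond gives 104 − 70 = 34. Stays. ✓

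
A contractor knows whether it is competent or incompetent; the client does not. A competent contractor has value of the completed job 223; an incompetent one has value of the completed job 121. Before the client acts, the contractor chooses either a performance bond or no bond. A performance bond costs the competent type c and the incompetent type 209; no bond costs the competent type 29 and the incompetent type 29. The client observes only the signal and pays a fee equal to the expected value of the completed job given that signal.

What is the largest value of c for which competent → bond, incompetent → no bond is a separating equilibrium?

Under separation: bond → competent (pays 223); no bond → incompetent (pays 121).
Incompetent: 121 − 29 = 92 ≥ 223 − 209 = 14. Holds regardless of c. ✓
Competent: 223 − c ≥ 121 − 29, so c ≤ 223 − 92 = 131.

131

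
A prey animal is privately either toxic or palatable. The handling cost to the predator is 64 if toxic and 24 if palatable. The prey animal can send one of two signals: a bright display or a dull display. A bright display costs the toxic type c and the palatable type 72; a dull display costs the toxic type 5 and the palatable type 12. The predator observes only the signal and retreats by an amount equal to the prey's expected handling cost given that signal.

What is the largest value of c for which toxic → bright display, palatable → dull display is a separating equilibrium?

Under separation: bright display → toxic (pays 64); dull display → palatable (pays 24).
Palatable: 24 − 12 = 12 ≥ 64 − 72 = -8. Holds regardless of c. ✓
Toxic: 64 − c ≥ 24 − 5, so c ≤ 64 − 19 = 45.

45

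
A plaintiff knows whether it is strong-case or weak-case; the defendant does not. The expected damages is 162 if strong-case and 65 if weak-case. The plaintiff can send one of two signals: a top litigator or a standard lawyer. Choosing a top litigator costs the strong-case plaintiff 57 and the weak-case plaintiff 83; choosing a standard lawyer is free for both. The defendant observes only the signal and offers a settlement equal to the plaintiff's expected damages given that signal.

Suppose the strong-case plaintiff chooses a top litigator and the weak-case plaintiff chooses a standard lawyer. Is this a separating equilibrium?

No

If types separate, top litigator earns payment 162 and standard lawyer earns 65.
Strong-case: top litigator gives 162 − 57 = 105; standard lawyer gives 65 − 0 = 65. No deviation. ✓
Weak-case: standard lawyer gives 65 − 0 = 65; top litigator gives 162 − 83 = 79. Would deviate. ✗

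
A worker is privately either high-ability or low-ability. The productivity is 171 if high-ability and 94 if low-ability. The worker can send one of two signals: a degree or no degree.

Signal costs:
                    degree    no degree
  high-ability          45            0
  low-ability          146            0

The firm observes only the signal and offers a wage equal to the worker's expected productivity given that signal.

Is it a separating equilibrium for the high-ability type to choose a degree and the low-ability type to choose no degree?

If types separate, degree earns payment 171 and no degree earns 94.
High-ability: degree gives 171 − 45 = 126; no degree gives 94 − 0 = 94. No deviation. ✓
Low-ability: no degree gives 94 − 0 = 94; degree gives 171 − 146 = 25. No deviation. ✓
Neither type gains from mimicking the other.

Yes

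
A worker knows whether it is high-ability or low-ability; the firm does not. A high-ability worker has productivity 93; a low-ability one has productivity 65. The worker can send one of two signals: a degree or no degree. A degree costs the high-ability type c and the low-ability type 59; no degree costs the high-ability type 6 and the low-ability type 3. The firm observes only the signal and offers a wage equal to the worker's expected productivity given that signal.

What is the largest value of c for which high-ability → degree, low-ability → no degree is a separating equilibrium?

Under separation: degree → high-ability (pays 93); no degree → low-ability (pays 65).
Low-ability: 65 − 3 = 62 ≥ 93 − 59 = 34. Holds regardless of c. ✓
High-ability: 93 − c ≥ 65 − 6, so c ≤ 93 − 59 = 34.

34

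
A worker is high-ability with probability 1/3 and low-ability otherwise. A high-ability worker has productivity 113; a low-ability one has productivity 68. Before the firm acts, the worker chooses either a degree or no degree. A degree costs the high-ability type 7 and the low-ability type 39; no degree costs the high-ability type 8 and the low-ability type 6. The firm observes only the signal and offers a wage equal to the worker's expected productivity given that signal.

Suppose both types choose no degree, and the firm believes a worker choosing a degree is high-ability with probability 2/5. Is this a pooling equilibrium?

No

At the pooled signal (no degree) the firm holds the prior 1/3 and pays 1/3·113 + 2/3·68 = 83. Off-path (degree) belief 2/5 gives 2/5·113 + 3/5·68 = 86.
High-ability: no degree gives 83 − 8 = 75; degree gives 86 − 7 = 79. Deviates. ✗
Low-ability: no degree gives 83 − 6 = 77; degree gives 86 − 39 = 47. Stays. ✓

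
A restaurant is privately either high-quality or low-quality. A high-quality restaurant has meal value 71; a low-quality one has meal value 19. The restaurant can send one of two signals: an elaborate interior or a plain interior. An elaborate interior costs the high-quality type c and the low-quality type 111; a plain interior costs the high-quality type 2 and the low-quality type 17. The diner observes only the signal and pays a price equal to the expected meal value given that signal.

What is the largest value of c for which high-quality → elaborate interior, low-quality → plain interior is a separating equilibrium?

54

Under separation: elaborate interior → high-quality (pays 71); plain interior → low-quality (pays 19).
Low-quality: 19 − 17 = 2 ≥ 71 − 111 = -40. Holds regardless of c. ✓
High-quality: 71 − c ≥ 19 − 2, so c ≤ 71 − 17 = 54.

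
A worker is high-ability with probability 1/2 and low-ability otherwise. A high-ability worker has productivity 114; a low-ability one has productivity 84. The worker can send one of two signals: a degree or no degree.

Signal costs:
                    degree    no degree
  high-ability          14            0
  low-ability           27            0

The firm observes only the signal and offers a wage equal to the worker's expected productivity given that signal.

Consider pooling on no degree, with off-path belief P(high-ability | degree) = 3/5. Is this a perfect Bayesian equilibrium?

Yes

On the equilibrium path (no degree) the firm holds the prior 1/2 and pays 1/2·114 + 1/2·84 = 99. Off-path (degree) belief 3/5 gives 3/5·114 + 2/5·84 = 102.
High-ability: no degree gives 99 − 0 = 99; degree gives 102 − 14 = 88. Stays. ✓
Low-ability: no degree gives 99 − 0 = 99; degree gives 102 − 27 = 75. Stays. ✓
Beliefs are Bayes-consistent on-path and both types best-respond.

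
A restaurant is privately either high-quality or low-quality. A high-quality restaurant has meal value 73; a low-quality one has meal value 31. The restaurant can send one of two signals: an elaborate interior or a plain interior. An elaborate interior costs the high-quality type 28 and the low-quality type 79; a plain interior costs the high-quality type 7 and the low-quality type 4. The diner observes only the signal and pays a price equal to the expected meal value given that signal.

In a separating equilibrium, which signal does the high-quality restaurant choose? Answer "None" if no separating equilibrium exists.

Try high-quality → elaborate interior, low-quality → plain interior:
  If types separate, elaborate interior earns payment 73 and plain interior earns 31.
  High-quality: elaborate interior gives 73 − 28 = 45; plain interior gives 31 − 7 = 24. No deviation. ✓
  Low-quality: plain interior gives 31 − 4 = 27; elaborate interior gives 73 − 79 = -6. No deviation. ✓
Both hold — the high-quality type sends elaborate interior.

elaborate interior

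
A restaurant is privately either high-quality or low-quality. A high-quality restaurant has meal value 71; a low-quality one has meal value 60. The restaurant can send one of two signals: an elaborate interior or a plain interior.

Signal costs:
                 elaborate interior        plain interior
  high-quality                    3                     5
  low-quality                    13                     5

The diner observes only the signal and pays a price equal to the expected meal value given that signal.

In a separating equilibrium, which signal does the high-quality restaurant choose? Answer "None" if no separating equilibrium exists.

Try high-quality → elaborate interior, low-quality → plain interior:
  Under separation the diner infers type exactly: elaborate interior → high-quality (pays 71), plain interior → low-quality (pays 60).
  High-quality: elaborate interior gives 71 − 3 = 68; plain interior gives 60 − 5 = 55. No deviation. ✓
  Low-quality: plain interior gives 60 − 5 = 55; elaborate interior gives 71 − 13 = 58. Would deviate. ✗
Try high-quality → plain interior, low-quality → elaborate interior:
  Under separation the diner infers type exactly: plain interior → high-quality (pays 71), elaborate interior → low-quality (pays 60).
  High-quality: plain interior gives 71 − 5 = 66; elaborate interior gives 60 − 3 = 57. No deviation. ✓
  Low-quality: elaborate interior gives 60 − 13 = 47; plain interior gives 71 − 5 = 66. Would deviate. ✗
Neither assignment is incentive-compatible.

None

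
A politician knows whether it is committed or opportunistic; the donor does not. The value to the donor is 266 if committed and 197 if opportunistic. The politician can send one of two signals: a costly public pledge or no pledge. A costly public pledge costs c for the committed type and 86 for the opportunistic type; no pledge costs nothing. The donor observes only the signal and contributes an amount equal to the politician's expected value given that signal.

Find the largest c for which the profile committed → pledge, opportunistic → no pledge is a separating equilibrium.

69

Under separation: pledge → committed (pays 266); no pledge → opportunistic (pays 197).
Opportunistic: 197 − 0 = 197 ≥ 266 − 86 = 180. Holds regardless of c. ✓
Committed: 266 − c ≥ 197 − 0, so c ≤ 266 − 197 = 69.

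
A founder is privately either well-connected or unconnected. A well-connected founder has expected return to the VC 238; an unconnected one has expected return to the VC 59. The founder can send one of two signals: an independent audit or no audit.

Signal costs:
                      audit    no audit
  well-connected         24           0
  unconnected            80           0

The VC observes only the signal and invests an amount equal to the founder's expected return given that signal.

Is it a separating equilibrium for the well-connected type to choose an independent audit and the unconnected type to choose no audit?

No

Under separation the VC infers type exactly: audit → well-connected (pays 238), no audit → unconnected (pays 59).
Well-connected: audit gives 238 − 24 = 214; no audit gives 59 − 0 = 59. No deviation. ✓
Unconnected: no audit gives 59 − 0 = 59; audit gives 238 − 80 = 158. Would deviate. ✗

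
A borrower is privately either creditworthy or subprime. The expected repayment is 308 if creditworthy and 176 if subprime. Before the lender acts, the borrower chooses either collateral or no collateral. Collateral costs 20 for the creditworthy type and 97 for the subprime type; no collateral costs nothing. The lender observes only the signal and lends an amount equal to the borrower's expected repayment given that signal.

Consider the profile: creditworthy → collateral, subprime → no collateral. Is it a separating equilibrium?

No

If types separate, collateral earns payment 308 and no collateral earns 176.
Creditworthy: collateral gives 308 − 20 = 288; no collateral gives 176 − 0 = 176. No deviation. ✓
Subprime: no collateral gives 176 − 0 = 176; collateral gives 308 − 97 = 211. Would deviate. ✗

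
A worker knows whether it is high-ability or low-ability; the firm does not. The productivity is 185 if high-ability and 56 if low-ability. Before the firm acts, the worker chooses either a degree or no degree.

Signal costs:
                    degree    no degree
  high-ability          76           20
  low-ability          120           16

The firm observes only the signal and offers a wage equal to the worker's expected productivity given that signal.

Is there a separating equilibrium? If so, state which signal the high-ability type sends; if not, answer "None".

Try high-ability → degree, low-ability → no degree:
  If types separate, degree earns payment 185 and no degree earns 56.
  High-ability: degree gives 185 − 76 = 109; no degree gives 56 − 20 = 36. No deviation. ✓
  Low-ability: no degree gives 56 − 16 = 40; degree gives 185 − 120 = 65. Would deviate. ✗
Try high-ability → no degree, low-ability → degree:
  If types separate, no degree earns payment 185 and degree earns 56.
  High-ability: no degree gives 185 − 20 = 165; degree gives 56 − 76 = -20. No deviation. ✓
  Low-ability: degree gives 56 − 120 = -64; no degree gives 185 − 16 = 169. Would deviate. ✗
Neither assignment is incentive-compatible.

None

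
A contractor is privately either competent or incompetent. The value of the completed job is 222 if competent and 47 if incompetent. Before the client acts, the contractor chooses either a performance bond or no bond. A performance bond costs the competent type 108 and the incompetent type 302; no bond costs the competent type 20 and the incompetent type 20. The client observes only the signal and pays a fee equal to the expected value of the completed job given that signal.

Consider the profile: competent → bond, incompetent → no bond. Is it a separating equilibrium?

Yes

Under separation the client infers type exactly: bond → competent (pays 222), no bond → incompetent (pays 47).
Competent: bond gives 222 − 108 = 114; no bond gives 47 − 20 = 27. No deviation. ✓
Incompetent: no bond gives 47 − 20 = 27; bond gives 222 − 302 = -80. No deviation. ✓
Both incentive constraints hold.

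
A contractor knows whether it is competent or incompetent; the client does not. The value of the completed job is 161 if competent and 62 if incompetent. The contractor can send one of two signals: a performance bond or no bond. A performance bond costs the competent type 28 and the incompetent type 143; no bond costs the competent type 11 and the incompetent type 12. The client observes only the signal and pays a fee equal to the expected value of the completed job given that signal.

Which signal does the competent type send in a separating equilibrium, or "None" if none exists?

bond

Try competent → bond, incompetent → no bond:
  If types separate, bond earns payment 161 and no bond earns 62.
  Competent: bond gives 161 − 28 = 133; no bond gives 62 − 11 = 51. No deviation. ✓
  Incompetent: no bond gives 62 − 12 = 50; bond gives 161 − 143 = 18. No deviation. ✓
Both hold — the competent type sends bond.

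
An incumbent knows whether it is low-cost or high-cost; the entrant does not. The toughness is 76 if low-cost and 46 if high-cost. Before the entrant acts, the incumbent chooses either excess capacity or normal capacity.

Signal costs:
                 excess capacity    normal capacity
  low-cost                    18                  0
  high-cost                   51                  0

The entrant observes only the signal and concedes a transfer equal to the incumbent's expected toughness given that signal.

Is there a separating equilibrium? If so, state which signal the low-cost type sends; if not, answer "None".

Try low-cost → excess capacity, high-cost → normal capacity:
  If types separate, excess capacity earns payment 76 and normal capacity earns 46.
  Low-cost: excess capacity gives 76 − 18 = 58; normal capacity gives 46 − 0 = 46. No deviation. ✓
  High-cost: normal capacity gives 46 − 0 = 46; excess capacity gives 76 − 51 = 25. No deviation. ✓
Both hold — the low-cost type sends excess capacity.

excess capacity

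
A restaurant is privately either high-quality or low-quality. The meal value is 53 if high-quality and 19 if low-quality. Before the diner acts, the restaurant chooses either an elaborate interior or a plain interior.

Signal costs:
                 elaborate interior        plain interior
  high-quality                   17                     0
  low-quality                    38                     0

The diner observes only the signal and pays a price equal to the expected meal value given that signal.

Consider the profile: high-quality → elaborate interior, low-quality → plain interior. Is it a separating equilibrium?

Yes

Under separation the diner infers type exactly: elaborate interior → high-quality (pays 53), plain interior → low-quality (pays 19).
High-quality: elaborate interior gives 53 − 17 = 36; plain interior gives 19 − 0 = 19. No deviation. ✓
Low-quality: plain interior gives 19 − 0 = 19; elaborate interior gives 53 − 38 = 15. No deviation. ✓
Both incentive constraints hold.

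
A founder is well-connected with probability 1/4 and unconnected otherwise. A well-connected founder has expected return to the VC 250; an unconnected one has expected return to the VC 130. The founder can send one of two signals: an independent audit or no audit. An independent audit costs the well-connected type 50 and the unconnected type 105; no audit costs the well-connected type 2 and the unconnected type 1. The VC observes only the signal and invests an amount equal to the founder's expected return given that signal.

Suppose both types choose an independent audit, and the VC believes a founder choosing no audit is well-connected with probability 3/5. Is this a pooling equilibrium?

No

At the pooled signal (audit) the VC holds the prior 1/4 and pays 1/4·250 + 3/4·130 = 160. Off-path (no audit) belief 3/5 gives 3/5·250 + 2/5·130 = 202.
Well-connected: audit gives 160 − 50 = 110; no audit gives 202 − 2 = 200. Deviates. ✗
Unconnected: audit gives 160 − 105 = 55; no audit gives 202 − 1 = 201. Deviates. ✗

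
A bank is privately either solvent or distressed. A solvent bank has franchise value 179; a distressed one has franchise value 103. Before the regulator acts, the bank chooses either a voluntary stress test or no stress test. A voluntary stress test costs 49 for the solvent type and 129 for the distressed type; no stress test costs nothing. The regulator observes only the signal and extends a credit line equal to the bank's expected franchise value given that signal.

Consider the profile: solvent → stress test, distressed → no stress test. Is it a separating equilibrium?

If types separate, stress test earns payment 179 and no stress test earns 103.
Solvent: stress test gives 179 − 49 = 130; no stress test gives 103 − 0 = 103. No deviation. ✓
Distressed: no stress test gives 103 − 0 = 103; stress test gives 179 − 129 = 50. No deviation. ✓
Both incentive constraints hold.

Yes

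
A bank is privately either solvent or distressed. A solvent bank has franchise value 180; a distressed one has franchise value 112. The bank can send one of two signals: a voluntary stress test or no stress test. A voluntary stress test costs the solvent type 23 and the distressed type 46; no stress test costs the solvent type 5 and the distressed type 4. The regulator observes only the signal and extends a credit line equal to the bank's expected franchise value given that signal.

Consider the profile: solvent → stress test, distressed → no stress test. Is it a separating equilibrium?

If types separate, stress test earns payment 180 and no stress test earns 112.
Solvent: stress test gives 180 − 23 = 157; no stress test gives 112 − 5 = 107. No deviation. ✓
Distressed: no stress test gives 112 − 4 = 108; stress test gives 180 − 46 = 134. Would deviate. ✗

No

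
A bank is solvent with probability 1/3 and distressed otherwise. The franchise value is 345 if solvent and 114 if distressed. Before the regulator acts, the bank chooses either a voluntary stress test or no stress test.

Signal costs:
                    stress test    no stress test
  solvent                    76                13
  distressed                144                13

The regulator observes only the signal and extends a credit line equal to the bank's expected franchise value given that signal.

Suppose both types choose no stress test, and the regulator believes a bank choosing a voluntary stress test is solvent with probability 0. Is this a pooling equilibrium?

Yes

At the pooled signal (no stress test) the regulator holds the prior 1/3 and pays 1/3·345 + 2/3·114 = 191. Off-path (stress test) belief 0 gives 0·345 + 1·114 = 114.
Solvent: no stress test gives 191 − 13 = 178; stress test gives 114 − 76 = 38. Stays. ✓
Distressed: no stress test gives 191 − 13 = 178; stress test gives 114 − 144 = -30. Stays. ✓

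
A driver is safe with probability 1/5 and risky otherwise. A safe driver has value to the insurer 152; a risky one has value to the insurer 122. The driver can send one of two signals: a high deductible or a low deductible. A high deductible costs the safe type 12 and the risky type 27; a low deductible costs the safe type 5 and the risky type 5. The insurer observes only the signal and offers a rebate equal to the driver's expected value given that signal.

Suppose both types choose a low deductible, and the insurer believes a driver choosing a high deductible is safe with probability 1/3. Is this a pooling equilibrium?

At the pooled signal (low deductible) the insurer holds the prior 1/5 and pays 1/5·152 + 4/5·122 = 128. Off-path (high deductible) belief 1/3 gives 1/3·152 + 2/3·122 = 132.
Safe: low deductible gives 128 − 5 = 123; high deductible gives 132 − 12 = 120. Stays. ✓
Risky: low deductible gives 128 − 5 = 123; high deductible gives 132 − 27 = 105. Stays. ✓

Yes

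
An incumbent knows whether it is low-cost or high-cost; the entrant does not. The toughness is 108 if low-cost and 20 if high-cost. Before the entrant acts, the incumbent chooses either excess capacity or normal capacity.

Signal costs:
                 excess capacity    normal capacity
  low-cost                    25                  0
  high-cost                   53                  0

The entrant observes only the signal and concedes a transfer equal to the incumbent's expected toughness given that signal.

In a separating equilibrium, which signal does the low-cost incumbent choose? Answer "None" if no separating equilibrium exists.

None

Try low-cost → excess capacity, high-cost → normal capacity:
  Under separation the entrant infers type exactly: excess capacity → low-cost (pays 108), normal capacity → high-cost (pays 20).
  Low-cost: excess capacity gives 108 − 25 = 83; normal capacity gives 20 − 0 = 20. No deviation. ✓
  High-cost: normal capacity gives 20 − 0 = 20; excess capacity gives 108 − 53 = 55. Would deviate. ✗
Try low-cost → normal capacity, high-cost → excess capacity:
  Under separation the entrant infers type exactly: normal capacity → low-cost (pays 108), excess capacity → high-cost (pays 20).
  Low-cost: normal capacity gives 108 − 0 = 108; excess capacity gives 20 − 25 = -5. No deviation. ✓
  High-cost: excess capacity gives 20 − 53 = -33; normal capacity gives 108 − 0 = 108. Would deviate. ✗
Neither assignment is incentive-compatible.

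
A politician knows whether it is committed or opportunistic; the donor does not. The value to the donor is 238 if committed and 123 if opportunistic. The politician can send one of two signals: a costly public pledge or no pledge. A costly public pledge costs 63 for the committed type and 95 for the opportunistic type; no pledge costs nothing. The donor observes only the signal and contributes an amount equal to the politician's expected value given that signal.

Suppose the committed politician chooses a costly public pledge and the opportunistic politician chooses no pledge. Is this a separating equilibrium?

Under separation the donor infers type exactly: pledge → committed (pays 238), no pledge → opportunistic (pays 123).
Committed: pledge gives 238 − 63 = 175; no pledge gives 123 − 0 = 123. No deviation. ✓
Opportunistic: no pledge gives 123 − 0 = 123; pledge gives 238 − 95 = 143. Would deviate. ✗

No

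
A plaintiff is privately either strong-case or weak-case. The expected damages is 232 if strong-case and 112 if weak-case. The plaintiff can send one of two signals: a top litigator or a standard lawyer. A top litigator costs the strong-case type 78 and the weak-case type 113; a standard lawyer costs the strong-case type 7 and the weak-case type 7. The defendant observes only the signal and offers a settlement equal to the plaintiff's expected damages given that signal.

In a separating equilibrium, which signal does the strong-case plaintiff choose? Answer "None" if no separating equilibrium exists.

None

Try strong-case → top litigator, weak-case → standard lawyer:
  If types separate, top litigator earns payment 232 and standard lawyer earns 112.
  Strong-case: top litigator gives 232 − 78 = 154; standard lawyer gives 112 − 7 = 105. No deviation. ✓
  Weak-case: standard lawyer gives 112 − 7 = 105; top litigator gives 232 − 113 = 119. Would deviate. ✗
Try strong-case → standard lawyer, weak-case → top litigator:
  If types separate, standard lawyer earns payment 232 and top litigator earns 112.
  Strong-case: standard lawyer gives 232 − 7 = 225; top litigator gives 112 − 78 = 34. No deviation. ✓
  Weak-case: top litigator gives 112 − 113 = -1; standard lawyer gives 232 − 7 = 225. Would deviate. ✗
Neither assignment is incentive-compatible.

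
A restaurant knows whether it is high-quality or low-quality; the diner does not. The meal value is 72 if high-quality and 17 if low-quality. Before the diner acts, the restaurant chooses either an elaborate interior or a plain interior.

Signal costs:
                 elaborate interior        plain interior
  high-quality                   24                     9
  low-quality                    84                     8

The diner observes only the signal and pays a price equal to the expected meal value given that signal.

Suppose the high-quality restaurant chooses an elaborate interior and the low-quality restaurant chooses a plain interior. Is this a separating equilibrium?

If types separate, elaborate interior earns payment 72 and plain interior earns 17.
High-quality: elaborate interior gives 72 − 24 = 48; plain interior gives 17 − 9 = 8. No deviation. ✓
Low-quality: plain interior gives 17 − 8 = 9; elaborate interior gives 72 − 84 = -12. No deviation. ✓
Neither type gains from mimicking the other.

Yes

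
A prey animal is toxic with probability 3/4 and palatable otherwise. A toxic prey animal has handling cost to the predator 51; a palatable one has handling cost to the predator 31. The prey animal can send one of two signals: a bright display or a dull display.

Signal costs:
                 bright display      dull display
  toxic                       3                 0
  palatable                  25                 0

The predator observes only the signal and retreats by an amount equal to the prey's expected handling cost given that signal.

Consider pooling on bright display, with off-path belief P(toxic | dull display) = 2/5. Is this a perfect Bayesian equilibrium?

No

At the pooled signal (bright display) the predator holds the prior 3/4 and pays 3/4·51 + 1/4·31 = 46. Off-path (dull display) belief 2/5 gives 2/5·51 + 3/5·31 = 39.
Toxic: bright display gives 46 − 3 = 43; dull display gives 39 − 0 = 39. Stays. ✓
Palatable: bright display gives 46 − 25 = 21; dull display gives 39 − 0 = 39. Deviates. ✗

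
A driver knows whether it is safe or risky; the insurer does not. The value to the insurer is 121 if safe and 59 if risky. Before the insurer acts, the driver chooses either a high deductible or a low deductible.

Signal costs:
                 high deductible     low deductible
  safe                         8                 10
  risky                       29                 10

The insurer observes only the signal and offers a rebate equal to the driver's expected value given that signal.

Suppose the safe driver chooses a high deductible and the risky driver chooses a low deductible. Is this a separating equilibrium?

No

Under separation the insurer infers type exactly: high deductible → safe (pays 121), low deductible → risky (pays 59).
Safe: high deductible gives 121 − 8 = 113; low deductible gives 59 − 10 = 49. No deviation. ✓
Risky: low deductible gives 59 − 10 = 49; high deductible gives 121 − 29 = 92. Would deviate. ✗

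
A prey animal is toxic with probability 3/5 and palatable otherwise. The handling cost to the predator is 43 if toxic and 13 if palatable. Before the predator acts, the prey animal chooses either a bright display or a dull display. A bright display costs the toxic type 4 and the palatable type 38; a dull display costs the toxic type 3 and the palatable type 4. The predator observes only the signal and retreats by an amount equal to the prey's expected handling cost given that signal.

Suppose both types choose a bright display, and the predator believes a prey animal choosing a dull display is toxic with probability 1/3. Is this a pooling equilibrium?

On the equilibrium path (bright display) the predator holds the prior 3/5 and pays 3/5·43 + 2/5·13 = 31. Off-path (dull display) belief 1/3 gives 1/3·43 + 2/3·13 = 23.
Toxic: bright display gives 31 − 4 = 27; dull display gives 23 − 3 = 20. Stays. ✓
Palatable: bright display gives 31 − 38 = -7; dull display gives 23 − 4 = 19. Deviates. ✗

No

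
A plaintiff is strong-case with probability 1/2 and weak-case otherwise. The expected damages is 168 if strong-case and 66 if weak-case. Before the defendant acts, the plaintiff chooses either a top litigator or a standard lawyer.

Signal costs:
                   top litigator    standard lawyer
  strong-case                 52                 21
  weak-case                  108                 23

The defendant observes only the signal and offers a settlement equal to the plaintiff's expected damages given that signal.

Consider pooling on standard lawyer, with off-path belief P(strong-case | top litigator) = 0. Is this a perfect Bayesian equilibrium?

On the equilibrium path (standard lawyer) the defendant holds the prior 1/2 and pays 1/2·168 + 1/2·66 = 117. Off-path (top litigator) belief 0 gives 0·168 + 1·66 = 66.
Strong-case: standard lawyer gives 117 − 21 = 96; top litigator gives 66 − 52 = 14. Stays. ✓
Weak-case: standard lawyer gives 117 − 23 = 94; top litigator gives 66 − 108 = -42. Stays. ✓
Beliefs are Bayes-consistent on-path and both types best-respond.

Yes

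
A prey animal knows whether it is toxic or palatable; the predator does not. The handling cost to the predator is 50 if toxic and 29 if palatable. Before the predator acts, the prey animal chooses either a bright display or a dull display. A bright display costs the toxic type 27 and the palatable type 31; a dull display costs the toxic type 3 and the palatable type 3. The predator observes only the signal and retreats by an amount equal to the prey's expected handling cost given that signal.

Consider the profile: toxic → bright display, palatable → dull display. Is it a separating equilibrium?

No

If types separate, bright display earns payment 50 and dull display earns 29.
Toxic: bright display gives 50 − 27 = 23; dull display gives 29 − 3 = 26. Would deviate. ✗
Palatable: dull display gives 29 − 3 = 26; bright display gives 50 − 31 = 19. No deviation. ✓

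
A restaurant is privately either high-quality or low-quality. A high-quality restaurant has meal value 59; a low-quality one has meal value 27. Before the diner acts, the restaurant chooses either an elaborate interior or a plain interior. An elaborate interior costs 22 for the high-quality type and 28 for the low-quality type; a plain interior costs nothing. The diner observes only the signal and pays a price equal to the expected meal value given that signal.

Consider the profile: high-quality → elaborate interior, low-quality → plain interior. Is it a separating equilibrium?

No

If types separate, elaborate interior earns payment 59 and plain interior earns 27.
High-quality: elaborate interior gives 59 − 22 = 37; plain interior gives 27 − 0 = 27. No deviation. ✓
Low-quality: plain interior gives 27 − 0 = 27; elaborate interior gives 59 − 28 = 31. Would deviate. ✗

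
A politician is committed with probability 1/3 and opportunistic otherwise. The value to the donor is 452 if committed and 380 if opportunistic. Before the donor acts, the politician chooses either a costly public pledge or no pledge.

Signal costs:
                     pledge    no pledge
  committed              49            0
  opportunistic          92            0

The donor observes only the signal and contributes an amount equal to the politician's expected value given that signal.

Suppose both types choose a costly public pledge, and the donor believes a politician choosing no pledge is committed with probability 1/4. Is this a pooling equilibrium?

On the equilibrium path (pledge) the donor holds the prior 1/3 and pays 1/3·452 + 2/3·380 = 404. Off-path (no pledge) belief 1/4 gives 1/4·452 + 3/4·380 = 398.
Committed: pledge gives 404 − 49 = 355; no pledge gives 398 − 0 = 398. Deviates. ✗
Opportunistic: pledge gives 404 − 92 = 312; no pledge gives 398 − 0 = 398. Deviates. ✗

No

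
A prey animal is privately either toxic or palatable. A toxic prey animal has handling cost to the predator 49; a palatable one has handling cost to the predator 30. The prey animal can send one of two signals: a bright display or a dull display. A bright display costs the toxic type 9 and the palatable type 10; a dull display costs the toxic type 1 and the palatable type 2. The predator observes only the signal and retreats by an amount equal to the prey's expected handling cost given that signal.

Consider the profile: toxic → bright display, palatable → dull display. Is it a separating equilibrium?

If types separate, bright display earns payment 49 and dull display earns 30.
Toxic: bright display gives 49 − 9 = 40; dull display gives 30 − 1 = 29. No deviation. ✓
Palatable: dull display gives 30 − 2 = 28; bright display gives 49 − 10 = 39. Would deviate. ✗

No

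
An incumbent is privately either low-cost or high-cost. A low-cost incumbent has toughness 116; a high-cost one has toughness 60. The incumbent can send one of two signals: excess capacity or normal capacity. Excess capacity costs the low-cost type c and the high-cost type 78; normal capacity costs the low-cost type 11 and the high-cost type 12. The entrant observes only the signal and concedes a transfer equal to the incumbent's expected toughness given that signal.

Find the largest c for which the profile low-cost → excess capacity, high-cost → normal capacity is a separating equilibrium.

Under separation: excess capacity → low-cost (pays 116); normal capacity → high-cost (pays 60).
High-cost: 60 − 12 = 48 ≥ 116 − 78 = 38. Holds regardless of c. ✓
Low-cost: 116 − c ≥ 60 − 11, so c ≤ 116 − 49 = 67.

67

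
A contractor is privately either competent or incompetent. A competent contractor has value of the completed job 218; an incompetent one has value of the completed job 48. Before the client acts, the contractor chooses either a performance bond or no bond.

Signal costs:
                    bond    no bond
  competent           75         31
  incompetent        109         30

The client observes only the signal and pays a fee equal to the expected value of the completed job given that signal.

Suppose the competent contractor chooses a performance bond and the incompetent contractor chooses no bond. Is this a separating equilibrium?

If types separate, bond earns payment 218 and no bond earns 48.
Competent: bond gives 218 − 75 = 143; no bond gives 48 − 31 = 17. No deviation. ✓
Incompetent: no bond gives 48 − 30 = 18; bond gives 218 − 109 = 109. Would deviate. ✗

No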